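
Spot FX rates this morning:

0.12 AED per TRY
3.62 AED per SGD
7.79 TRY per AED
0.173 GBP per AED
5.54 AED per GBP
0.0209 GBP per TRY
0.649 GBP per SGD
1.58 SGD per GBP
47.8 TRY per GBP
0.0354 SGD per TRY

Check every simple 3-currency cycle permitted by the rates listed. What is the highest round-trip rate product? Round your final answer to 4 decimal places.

GBP→TRY→SGD→GBP: 47.8 × 0.0354 × 0.649 = 1.09819
AED→TRY→SGD→AED: 7.79 × 0.0354 × 3.62 = 0.99827
GBP→TRY→AED→GBP: 47.8 × 0.12 × 0.173 = 0.99233
GBP→SGD→AED→GBP: 1.58 × 3.62 × 0.173 = 0.98949
GBP→AED→TRY→GBP: 5.54 × 7.79 × 0.0209 = 0.90197
Maximum is GBP→TRY→SGD→GBP at 1.0982; arbitrage exists.

1.0982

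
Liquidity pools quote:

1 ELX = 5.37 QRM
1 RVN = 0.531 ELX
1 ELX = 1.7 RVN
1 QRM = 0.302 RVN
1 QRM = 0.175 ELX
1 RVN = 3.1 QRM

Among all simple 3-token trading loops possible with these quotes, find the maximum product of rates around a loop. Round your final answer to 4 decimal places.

0.9223

RVN→QRM→ELX→RVN: 3.1 × 0.175 × 1.7 = 0.92225
RVN→ELX→QRM→RVN: 0.531 × 5.37 × 0.302 = 0.86114
Maximum is RVN→QRM→ELX→RVN at 0.9223; no arbitrage — every cycle loses value.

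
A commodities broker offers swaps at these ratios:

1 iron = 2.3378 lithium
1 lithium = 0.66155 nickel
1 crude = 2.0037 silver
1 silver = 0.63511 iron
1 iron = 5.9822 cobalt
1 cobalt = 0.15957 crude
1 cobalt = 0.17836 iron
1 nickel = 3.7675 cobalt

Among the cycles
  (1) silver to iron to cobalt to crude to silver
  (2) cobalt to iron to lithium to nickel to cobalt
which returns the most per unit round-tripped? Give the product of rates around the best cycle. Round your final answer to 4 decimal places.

(1) 0.63511 × 5.9822 × 0.15957 × 2.0037 = 1.21477
(2) 0.17836 × 2.3378 × 0.66155 × 3.7675 = 1.03925
Highest is cycle (1) at 1.2148 (>1, arbitrage).

1.2148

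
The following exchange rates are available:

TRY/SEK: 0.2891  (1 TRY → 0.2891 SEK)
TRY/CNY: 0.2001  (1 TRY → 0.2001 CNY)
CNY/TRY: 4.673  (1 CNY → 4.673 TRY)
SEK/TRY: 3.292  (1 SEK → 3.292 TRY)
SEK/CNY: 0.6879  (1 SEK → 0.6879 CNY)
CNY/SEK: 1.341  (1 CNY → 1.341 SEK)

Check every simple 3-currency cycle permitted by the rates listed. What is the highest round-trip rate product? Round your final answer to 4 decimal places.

0.9293

TRY→SEK→CNY→TRY: 0.2891 × 0.6879 × 4.673 = 0.92933
TRY→CNY→SEK→TRY: 0.2001 × 1.341 × 3.292 = 0.88336
Maximum is TRY→SEK→CNY→TRY at 0.9293; no arbitrage — every cycle loses value.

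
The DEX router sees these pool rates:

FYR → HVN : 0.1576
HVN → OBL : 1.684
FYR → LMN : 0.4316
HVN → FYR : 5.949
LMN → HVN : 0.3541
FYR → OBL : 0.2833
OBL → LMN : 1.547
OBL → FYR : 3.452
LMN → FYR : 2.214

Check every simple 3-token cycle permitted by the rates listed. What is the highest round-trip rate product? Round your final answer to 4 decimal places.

LMN→FYR→OBL→LMN: 2.214 × 0.2833 × 1.547 = 0.97032
LMN→HVN→OBL→LMN: 0.3541 × 1.684 × 1.547 = 0.92248
OBL→FYR→HVN→OBL: 3.452 × 0.1576 × 1.684 = 0.91616
LMN→HVN→FYR→LMN: 0.3541 × 5.949 × 0.4316 = 0.90918
Maximum is LMN→FYR→OBL→LMN at 0.9703; no arbitrage — every cycle loses value.

0.9703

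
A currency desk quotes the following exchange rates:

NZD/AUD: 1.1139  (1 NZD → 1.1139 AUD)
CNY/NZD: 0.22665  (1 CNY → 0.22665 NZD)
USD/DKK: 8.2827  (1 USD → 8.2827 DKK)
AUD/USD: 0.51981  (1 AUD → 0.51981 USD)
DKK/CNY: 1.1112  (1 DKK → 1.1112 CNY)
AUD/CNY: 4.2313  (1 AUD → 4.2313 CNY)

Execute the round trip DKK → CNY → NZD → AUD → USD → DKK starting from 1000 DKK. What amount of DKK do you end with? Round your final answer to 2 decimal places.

1000 DKK × 1.1112 = 1111.2 CNY
1111.2 CNY × 0.22665 = 251.85348 NZD
251.85348 NZD × 1.1139 = 280.539591372 AUD
280.539591372 AUD × 0.51981 = 145.82728499107932 USD
145.82728499107932 USD × 8.2827 = 1207.843653395612683764 DKK

1207.84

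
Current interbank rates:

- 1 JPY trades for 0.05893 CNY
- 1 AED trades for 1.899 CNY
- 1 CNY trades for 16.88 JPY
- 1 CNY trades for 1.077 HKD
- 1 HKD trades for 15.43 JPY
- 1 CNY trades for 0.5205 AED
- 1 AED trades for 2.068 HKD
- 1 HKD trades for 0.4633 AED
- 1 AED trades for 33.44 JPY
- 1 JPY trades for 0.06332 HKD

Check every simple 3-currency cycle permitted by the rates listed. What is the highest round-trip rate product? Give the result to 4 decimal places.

JPY→CNY→AED→JPY: 0.05893 × 0.5205 × 33.44 = 1.02571
JPY→HKD→AED→JPY: 0.06332 × 0.4633 × 33.44 = 0.98100
JPY→CNY→HKD→JPY: 0.05893 × 1.077 × 15.43 = 0.97931
CNY→HKD→AED→CNY: 1.077 × 0.4633 × 1.899 = 0.94755
Maximum is JPY→CNY→AED→JPY at 1.0257; arbitrage exists.

1.0257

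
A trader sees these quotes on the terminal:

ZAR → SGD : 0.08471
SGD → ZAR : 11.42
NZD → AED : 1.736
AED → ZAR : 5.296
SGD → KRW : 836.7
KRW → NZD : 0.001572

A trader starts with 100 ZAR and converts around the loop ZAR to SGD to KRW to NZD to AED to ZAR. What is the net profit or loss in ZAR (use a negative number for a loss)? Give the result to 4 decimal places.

100 ZAR × 0.08471 = 8.471 SGD
8.471 SGD × 836.7 = 7087.6857 KRW
7087.6857 KRW × 0.001572 = 11.1418419204 NZD
11.1418419204 NZD × 1.736 = 19.3422375738144 AED
19.3422375738144 AED × 5.296 = 102.4364901909210624 ZAR
Net change: 102.4364901909210624 − 100 = 2.4364901909210624 ZAR

2.4365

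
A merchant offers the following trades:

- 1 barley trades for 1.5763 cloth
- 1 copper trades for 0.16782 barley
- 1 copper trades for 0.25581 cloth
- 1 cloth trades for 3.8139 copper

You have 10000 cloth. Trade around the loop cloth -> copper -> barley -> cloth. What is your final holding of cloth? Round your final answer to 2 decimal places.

10000 cloth × 3.8139 = 38139 copper
38139 copper × 0.16782 = 6400.48698 barley
6400.48698 barley × 1.5763 = 10089.087626574 cloth

10089.09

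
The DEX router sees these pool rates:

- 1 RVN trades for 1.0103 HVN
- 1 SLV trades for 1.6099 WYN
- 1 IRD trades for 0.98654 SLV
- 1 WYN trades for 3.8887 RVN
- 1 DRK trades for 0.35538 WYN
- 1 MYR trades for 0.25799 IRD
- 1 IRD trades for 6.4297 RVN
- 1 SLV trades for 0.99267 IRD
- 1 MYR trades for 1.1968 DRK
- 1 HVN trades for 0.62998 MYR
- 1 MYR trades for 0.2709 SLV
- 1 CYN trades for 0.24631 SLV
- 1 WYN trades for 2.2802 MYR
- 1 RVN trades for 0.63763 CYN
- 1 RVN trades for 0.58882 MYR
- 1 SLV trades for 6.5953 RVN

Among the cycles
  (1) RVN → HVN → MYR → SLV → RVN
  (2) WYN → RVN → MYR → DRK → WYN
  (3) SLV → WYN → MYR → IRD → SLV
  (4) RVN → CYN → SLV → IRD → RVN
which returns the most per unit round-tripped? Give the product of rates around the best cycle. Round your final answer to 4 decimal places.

(1) 1.0103 × 0.62998 × 0.2709 × 6.5953 = 1.13716
(2) 3.8887 × 0.58882 × 1.1968 × 0.35538 = 0.97387
(3) 1.6099 × 2.2802 × 0.25799 × 0.98654 = 0.93431
(4) 0.63763 × 0.24631 × 0.99267 × 6.4297 = 1.00241
Highest is cycle (1) at 1.1372 (>1, arbitrage).

1.1372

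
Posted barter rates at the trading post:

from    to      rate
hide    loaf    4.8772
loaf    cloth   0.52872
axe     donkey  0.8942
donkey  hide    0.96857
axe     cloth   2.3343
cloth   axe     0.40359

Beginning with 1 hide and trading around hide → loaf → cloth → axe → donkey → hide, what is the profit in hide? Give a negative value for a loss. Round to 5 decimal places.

1 hide × 4.8772 = 4.8772 loaf
4.8772 loaf × 0.52872 = 2.578673184 cloth
2.578673184 cloth × 0.40359 = 1.04072671033056 axe
1.04072671033056 axe × 0.8942 = 0.930617824377586752 donkey
0.930617824377586752 donkey × 0.96857 = 0.90136850615739920038464 hide
Net change: 0.90136850615739920038464 − 1 = -0.09863149384260079961536 hide

-0.09863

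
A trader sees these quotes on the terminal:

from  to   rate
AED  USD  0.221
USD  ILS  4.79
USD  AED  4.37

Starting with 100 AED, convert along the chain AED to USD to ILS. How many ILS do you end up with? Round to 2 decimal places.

100 AED × 0.221 = 22.1 USD
22.1 USD × 4.79 = 105.859 ILS

105.86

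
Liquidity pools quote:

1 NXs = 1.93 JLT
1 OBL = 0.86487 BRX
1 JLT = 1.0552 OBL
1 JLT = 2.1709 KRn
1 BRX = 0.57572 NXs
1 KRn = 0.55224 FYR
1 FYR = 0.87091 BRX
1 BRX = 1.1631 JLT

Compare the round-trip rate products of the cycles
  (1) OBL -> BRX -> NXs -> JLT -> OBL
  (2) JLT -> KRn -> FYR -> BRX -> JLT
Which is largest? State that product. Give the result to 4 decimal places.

1.2144

(1) 0.86487 × 0.57572 × 1.93 × 1.0552 = 1.01404
(2) 2.1709 × 0.55224 × 0.87091 × 1.1631 = 1.21439
Highest is cycle (2) at 1.2144 (>1, arbitrage).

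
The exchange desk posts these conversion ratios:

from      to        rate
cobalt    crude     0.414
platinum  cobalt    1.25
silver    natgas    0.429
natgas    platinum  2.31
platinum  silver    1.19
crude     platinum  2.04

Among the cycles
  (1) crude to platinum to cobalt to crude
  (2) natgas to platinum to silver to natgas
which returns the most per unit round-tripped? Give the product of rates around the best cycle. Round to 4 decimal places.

1.1793

(1) 2.04 × 1.25 × 0.414 = 1.05570
(2) 2.31 × 1.19 × 0.429 = 1.17928
Highest is cycle (2) at 1.1793 (>1, arbitrage).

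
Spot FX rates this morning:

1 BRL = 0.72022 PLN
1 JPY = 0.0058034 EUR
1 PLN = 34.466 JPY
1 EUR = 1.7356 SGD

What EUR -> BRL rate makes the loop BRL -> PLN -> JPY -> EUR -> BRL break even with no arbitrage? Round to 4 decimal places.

6.9416

Known legs of the cycle: 0.72022 × 34.466 × 0.0058034 = 0.144058393164568
For no arbitrage the full-cycle product must be 1, so the missing rate is 1 / 0.144058393164568 ≈ 6.941630.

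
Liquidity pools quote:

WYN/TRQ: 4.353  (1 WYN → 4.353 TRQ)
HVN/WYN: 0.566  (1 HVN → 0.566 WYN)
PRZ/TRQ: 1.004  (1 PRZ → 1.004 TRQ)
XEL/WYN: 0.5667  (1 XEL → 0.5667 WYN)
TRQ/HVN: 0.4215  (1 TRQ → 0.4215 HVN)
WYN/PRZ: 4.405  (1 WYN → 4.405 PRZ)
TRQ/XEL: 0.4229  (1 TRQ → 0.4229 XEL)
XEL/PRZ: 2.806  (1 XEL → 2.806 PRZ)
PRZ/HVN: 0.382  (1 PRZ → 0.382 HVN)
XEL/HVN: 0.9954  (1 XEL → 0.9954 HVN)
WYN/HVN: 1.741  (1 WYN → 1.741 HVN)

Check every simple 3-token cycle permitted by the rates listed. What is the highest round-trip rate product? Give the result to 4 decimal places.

1.1914

XEL→PRZ→TRQ→XEL: 2.806 × 1.004 × 0.4229 = 1.19140
XEL→WYN→TRQ→XEL: 0.5667 × 4.353 × 0.4229 = 1.04323
TRQ→HVN→WYN→TRQ: 0.4215 × 0.566 × 4.353 = 1.03849
WYN→PRZ→HVN→WYN: 4.405 × 0.382 × 0.566 = 0.95241
Maximum is XEL→PRZ→TRQ→XEL at 1.1914; arbitrage exists.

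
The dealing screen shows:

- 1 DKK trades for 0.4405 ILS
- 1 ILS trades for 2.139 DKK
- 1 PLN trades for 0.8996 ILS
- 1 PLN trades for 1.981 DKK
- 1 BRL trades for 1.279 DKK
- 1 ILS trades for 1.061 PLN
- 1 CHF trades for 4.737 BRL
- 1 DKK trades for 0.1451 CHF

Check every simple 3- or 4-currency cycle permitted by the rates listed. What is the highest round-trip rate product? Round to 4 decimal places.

ILS→PLN→DKK→ILS: 1.061 × 1.981 × 0.4405 = 0.92586
BRL→DKK→CHF→BRL: 1.279 × 0.1451 × 4.737 = 0.87911
Maximum is ILS→PLN→DKK→ILS at 0.9259; no arbitrage — every cycle loses value.

0.9259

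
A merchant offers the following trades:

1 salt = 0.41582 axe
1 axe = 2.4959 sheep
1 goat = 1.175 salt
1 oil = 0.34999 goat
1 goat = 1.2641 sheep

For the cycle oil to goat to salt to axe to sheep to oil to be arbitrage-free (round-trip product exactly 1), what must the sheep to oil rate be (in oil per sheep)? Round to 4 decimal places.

2.3430

Known legs of the cycle: 0.34999 × 1.175 × 0.41582 × 2.4959 = 0.4268016183221285
For no arbitrage the full-cycle product must be 1, so the missing rate is 1 / 0.4268016183221285 ≈ 2.343009.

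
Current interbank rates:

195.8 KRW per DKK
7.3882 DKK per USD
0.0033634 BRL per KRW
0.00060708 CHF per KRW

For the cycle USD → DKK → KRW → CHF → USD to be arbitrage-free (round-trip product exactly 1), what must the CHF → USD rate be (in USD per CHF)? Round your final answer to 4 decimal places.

1.1387

Known legs of the cycle: 7.3882 × 195.8 × 0.00060708 = 0.8782077316848
For no arbitrage the full-cycle product must be 1, so the missing rate is 1 / 0.8782077316848 ≈ 1.138683.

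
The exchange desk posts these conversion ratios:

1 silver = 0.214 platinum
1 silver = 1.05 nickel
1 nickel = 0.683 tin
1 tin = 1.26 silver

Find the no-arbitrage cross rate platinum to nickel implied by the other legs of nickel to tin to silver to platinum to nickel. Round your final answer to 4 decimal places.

Known legs of the cycle: 0.683 × 1.26 × 0.214 = 0.18416412
For no arbitrage the full-cycle product must be 1, so the missing rate is 1 / 0.18416412 ≈ 5.429939.

5.4299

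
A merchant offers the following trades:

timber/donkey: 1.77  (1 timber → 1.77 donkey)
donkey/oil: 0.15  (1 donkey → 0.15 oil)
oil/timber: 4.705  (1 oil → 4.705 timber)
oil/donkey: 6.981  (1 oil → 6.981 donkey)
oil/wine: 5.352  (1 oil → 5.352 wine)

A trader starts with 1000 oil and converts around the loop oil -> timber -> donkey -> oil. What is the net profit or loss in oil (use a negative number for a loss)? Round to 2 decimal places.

1000 oil × 4.705 = 4705 timber
4705 timber × 1.77 = 8327.85 donkey
8327.85 donkey × 0.15 = 1249.1775 oil
Net change: 1249.1775 − 1000 = 249.1775 oil

249.18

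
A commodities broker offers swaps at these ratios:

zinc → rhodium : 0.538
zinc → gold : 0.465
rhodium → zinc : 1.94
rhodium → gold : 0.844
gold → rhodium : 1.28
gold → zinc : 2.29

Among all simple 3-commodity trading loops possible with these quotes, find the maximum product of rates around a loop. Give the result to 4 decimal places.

1.1547

zinc→gold→rhodium→zinc: 0.465 × 1.28 × 1.94 = 1.15469
zinc→rhodium→gold→zinc: 0.538 × 0.844 × 2.29 = 1.03982
Maximum is zinc→gold→rhodium→zinc at 1.1547; arbitrage exists.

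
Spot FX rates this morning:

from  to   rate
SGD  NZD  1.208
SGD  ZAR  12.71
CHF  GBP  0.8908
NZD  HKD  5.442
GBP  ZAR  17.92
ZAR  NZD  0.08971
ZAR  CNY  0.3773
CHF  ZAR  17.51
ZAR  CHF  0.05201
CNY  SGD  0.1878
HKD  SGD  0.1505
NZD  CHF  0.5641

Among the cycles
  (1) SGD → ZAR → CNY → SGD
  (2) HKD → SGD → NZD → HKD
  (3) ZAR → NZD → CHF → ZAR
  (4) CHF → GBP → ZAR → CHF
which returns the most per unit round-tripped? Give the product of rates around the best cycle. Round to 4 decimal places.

(1) 12.71 × 0.3773 × 0.1878 = 0.90059
(2) 0.1505 × 1.208 × 5.442 = 0.98938
(3) 0.08971 × 0.5641 × 17.51 = 0.88610
(4) 0.8908 × 17.92 × 0.05201 = 0.83024
Highest is cycle (2) at 0.9894 (≤1, no arbitrage).

0.9894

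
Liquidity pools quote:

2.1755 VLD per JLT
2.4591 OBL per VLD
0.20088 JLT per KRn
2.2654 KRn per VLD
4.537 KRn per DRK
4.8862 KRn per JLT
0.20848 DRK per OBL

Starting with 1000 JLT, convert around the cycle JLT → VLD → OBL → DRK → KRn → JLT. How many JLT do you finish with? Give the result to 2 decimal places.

1016.49

1000 JLT × 2.1755 = 2175.5 VLD
2175.5 VLD × 2.4591 = 5349.77205 OBL
5349.77205 OBL × 0.20848 = 1115.320476984 DRK
1115.320476984 DRK × 4.537 = 5060.209004076408 KRn
5060.209004076408 KRn × 0.20088 = 1016.49478473886883904 JLT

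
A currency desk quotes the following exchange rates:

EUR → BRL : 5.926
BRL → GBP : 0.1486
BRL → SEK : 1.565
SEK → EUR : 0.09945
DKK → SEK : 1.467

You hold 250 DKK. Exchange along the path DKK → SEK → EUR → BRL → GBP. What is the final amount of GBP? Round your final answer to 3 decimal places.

32.119

250 DKK × 1.467 = 366.75 SEK
366.75 SEK × 0.09945 = 36.4732875 EUR
36.4732875 EUR × 5.926 = 216.140701725 BRL
216.140701725 BRL × 0.1486 = 32.118508276335 GBP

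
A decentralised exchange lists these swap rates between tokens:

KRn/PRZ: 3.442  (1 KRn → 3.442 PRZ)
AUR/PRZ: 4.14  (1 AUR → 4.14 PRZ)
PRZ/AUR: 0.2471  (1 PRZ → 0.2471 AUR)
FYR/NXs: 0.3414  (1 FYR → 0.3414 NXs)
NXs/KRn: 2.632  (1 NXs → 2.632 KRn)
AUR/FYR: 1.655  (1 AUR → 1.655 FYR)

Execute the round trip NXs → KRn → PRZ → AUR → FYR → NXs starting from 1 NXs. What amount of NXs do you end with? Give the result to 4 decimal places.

1.2648

1 NXs × 2.632 = 2.632 KRn
2.632 KRn × 3.442 = 9.059344 PRZ
9.059344 PRZ × 0.2471 = 2.2385639024 AUR
2.2385639024 AUR × 1.655 = 3.704823258472 FYR
3.704823258472 FYR × 0.3414 = 1.2648266604423408 NXs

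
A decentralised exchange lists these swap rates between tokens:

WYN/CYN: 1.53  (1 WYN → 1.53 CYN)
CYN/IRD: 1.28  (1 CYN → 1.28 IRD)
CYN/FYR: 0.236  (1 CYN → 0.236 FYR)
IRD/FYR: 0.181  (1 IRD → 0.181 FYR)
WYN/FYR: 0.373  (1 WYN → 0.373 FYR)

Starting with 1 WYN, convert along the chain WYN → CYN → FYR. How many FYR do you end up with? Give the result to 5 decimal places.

0.36108

1 WYN × 1.53 = 1.53 CYN
1.53 CYN × 0.236 = 0.36108 FYR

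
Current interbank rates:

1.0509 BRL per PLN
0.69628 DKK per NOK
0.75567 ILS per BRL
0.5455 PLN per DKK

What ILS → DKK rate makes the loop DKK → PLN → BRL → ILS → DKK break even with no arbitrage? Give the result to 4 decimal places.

2.3084

Known legs of the cycle: 0.5455 × 1.0509 × 0.75567 = 0.4331998804365
For no arbitrage the full-cycle product must be 1, so the missing rate is 1 / 0.4331998804365 ≈ 2.308403.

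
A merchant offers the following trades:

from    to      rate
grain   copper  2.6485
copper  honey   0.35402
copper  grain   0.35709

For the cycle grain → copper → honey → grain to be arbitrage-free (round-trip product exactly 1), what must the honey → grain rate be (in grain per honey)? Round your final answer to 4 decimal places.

Known legs of the cycle: 2.6485 × 0.35402 = 0.93762197
For no arbitrage the full-cycle product must be 1, so the missing rate is 1 / 0.93762197 ≈ 1.066528.

1.0665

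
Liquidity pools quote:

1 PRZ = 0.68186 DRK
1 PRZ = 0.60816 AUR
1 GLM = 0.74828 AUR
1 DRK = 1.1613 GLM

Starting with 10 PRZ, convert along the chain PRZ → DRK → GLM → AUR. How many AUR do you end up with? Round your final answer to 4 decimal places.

5.9252

10 PRZ × 0.68186 = 6.8186 DRK
6.8186 DRK × 1.1613 = 7.91844018 GLM
7.91844018 GLM × 0.74828 = 5.9252104178904 AUR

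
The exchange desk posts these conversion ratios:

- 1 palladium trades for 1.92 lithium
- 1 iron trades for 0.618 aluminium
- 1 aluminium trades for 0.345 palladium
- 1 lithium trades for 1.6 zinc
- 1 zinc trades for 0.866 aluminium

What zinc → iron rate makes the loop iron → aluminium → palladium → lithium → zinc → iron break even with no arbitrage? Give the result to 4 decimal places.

1.5268

Known legs of the cycle: 0.618 × 0.345 × 1.92 × 1.6 = 0.65498112
For no arbitrage the full-cycle product must be 1, so the missing rate is 1 / 0.65498112 ≈ 1.526762.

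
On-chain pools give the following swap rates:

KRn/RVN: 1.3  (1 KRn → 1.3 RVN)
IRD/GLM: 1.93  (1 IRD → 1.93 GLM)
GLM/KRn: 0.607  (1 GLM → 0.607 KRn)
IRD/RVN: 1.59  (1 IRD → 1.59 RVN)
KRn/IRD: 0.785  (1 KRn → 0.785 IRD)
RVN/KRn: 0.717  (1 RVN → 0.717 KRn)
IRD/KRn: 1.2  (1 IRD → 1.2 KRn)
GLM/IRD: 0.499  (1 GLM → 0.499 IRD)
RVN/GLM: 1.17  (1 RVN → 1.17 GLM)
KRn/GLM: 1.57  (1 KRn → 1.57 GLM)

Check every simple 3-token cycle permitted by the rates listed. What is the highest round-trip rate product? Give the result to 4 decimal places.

0.9401

IRD→KRn→GLM→IRD: 1.2 × 1.57 × 0.499 = 0.94012
IRD→RVN→GLM→IRD: 1.59 × 1.17 × 0.499 = 0.92829
RVN→GLM→KRn→RVN: 1.17 × 0.607 × 1.3 = 0.92325
IRD→GLM→KRn→IRD: 1.93 × 0.607 × 0.785 = 0.91964
IRD→RVN→KRn→IRD: 1.59 × 0.717 × 0.785 = 0.89492
Maximum is IRD→KRn→GLM→IRD at 0.9401; no arbitrage — every cycle loses value.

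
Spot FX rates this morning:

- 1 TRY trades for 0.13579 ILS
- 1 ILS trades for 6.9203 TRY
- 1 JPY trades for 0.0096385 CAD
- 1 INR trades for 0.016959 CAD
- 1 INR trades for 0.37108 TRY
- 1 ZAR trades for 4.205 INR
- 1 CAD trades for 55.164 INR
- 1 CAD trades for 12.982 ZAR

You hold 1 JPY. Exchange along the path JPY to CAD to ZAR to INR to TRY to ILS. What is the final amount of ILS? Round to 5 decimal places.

0.02651

1 JPY × 0.0096385 = 0.0096385 CAD
0.0096385 CAD × 12.982 = 0.125127007 ZAR
0.125127007 ZAR × 4.205 = 0.526159064435 INR
0.526159064435 INR × 0.37108 = 0.1952471056305398 TRY
0.1952471056305398 TRY × 0.13579 = 0.026512604473570999442 ILS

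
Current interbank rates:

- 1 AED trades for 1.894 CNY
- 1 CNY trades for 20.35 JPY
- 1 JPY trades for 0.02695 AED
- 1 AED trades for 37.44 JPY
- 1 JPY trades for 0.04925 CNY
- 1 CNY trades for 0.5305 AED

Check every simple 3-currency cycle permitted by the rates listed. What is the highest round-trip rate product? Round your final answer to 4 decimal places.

AED→CNY→JPY→AED: 1.894 × 20.35 × 0.02695 = 1.03873
AED→JPY→CNY→AED: 37.44 × 0.04925 × 0.5305 = 0.97820
Maximum is AED→CNY→JPY→AED at 1.0387; arbitrage exists.

1.0387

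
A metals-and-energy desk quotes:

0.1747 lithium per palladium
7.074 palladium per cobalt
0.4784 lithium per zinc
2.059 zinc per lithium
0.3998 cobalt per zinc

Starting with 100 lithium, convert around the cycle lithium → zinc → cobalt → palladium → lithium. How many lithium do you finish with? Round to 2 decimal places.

101.73

100 lithium × 2.059 = 205.9 zinc
205.9 zinc × 0.3998 = 82.31882 cobalt
82.31882 cobalt × 7.074 = 582.32333268 palladium
582.32333268 palladium × 0.1747 = 101.731886219196 lithium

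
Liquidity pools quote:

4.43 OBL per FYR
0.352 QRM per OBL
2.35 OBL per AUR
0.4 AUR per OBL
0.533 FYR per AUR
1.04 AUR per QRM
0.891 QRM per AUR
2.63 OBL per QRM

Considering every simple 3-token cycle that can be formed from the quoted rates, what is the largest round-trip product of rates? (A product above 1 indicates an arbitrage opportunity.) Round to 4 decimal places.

0.9445

FYR→OBL→AUR→FYR: 4.43 × 0.4 × 0.533 = 0.94448
QRM→OBL→AUR→QRM: 2.63 × 0.4 × 0.891 = 0.93733
QRM→AUR→OBL→QRM: 1.04 × 2.35 × 0.352 = 0.86029
Maximum is FYR→OBL→AUR→FYR at 0.9445; no arbitrage — every cycle loses value.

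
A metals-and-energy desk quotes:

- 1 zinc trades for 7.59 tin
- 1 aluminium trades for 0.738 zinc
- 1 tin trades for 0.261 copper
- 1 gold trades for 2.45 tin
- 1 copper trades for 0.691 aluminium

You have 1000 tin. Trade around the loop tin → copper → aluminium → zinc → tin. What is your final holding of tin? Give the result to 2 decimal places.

1010.22

1000 tin × 0.261 = 261 copper
261 copper × 0.691 = 180.351 aluminium
180.351 aluminium × 0.738 = 133.099038 zinc
133.099038 zinc × 7.59 = 1010.22169842 tin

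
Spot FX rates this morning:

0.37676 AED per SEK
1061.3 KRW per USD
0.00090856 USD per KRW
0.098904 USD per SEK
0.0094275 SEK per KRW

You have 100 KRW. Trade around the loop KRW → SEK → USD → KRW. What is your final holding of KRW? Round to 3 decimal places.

98.957

100 KRW × 0.0094275 = 0.94275 SEK
0.94275 SEK × 0.098904 = 0.093241746 USD
0.093241746 USD × 1061.3 = 98.9574650298 KRW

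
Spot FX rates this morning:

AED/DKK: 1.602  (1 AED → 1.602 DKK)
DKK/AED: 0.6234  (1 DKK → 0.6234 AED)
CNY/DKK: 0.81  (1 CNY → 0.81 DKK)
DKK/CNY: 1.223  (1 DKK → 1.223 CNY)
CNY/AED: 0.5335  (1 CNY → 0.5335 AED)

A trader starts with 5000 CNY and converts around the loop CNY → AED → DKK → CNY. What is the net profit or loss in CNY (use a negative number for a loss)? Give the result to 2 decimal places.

5000 CNY × 0.5335 = 2667.5 AED
2667.5 AED × 1.602 = 4273.335 DKK
4273.335 DKK × 1.223 = 5226.288705 CNY
Net change: 5226.288705 − 5000 = 226.288705 CNY

226.29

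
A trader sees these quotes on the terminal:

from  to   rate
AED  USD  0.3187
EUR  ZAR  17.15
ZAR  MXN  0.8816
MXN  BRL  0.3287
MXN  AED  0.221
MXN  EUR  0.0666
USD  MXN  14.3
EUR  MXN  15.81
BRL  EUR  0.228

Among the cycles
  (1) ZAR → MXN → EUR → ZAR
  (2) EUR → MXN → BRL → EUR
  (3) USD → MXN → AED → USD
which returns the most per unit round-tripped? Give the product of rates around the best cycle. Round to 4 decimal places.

1.1849

(1) 0.8816 × 0.0666 × 17.15 = 1.00695
(2) 15.81 × 0.3287 × 0.228 = 1.18486
(3) 14.3 × 0.221 × 0.3187 = 1.00719
Highest is cycle (2) at 1.1849 (>1, arbitrage).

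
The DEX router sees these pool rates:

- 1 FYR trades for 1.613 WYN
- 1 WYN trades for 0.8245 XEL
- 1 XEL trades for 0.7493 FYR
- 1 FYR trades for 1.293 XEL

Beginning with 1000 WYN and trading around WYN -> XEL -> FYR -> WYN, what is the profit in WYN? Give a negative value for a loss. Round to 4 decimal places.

1000 WYN × 0.8245 = 824.5 XEL
824.5 XEL × 0.7493 = 617.79785 FYR
617.79785 FYR × 1.613 = 996.50793205 WYN
Net change: 996.50793205 − 1000 = -3.49206795 WYN

-3.4921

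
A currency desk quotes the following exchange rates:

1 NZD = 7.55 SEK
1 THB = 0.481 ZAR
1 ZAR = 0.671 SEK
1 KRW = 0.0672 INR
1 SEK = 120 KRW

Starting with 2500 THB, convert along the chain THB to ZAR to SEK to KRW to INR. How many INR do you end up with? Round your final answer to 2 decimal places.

6506.66

2500 THB × 0.481 = 1202.5 ZAR
1202.5 ZAR × 0.671 = 806.8775 SEK
806.8775 SEK × 120 = 96825.3 KRW
96825.3 KRW × 0.0672 = 6506.66016 INR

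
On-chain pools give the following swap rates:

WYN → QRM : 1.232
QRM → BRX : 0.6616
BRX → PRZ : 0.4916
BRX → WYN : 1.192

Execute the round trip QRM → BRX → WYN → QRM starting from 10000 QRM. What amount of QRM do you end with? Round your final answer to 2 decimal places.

9715.89

10000 QRM × 0.6616 = 6616 BRX
6616 BRX × 1.192 = 7886.272 WYN
7886.272 WYN × 1.232 = 9715.887104 QRM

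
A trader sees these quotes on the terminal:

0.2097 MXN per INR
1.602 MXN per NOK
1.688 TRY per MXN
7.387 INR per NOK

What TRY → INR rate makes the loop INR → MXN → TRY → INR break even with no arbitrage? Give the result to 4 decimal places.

2.8251

Known legs of the cycle: 0.2097 × 1.688 = 0.3539736
For no arbitrage the full-cycle product must be 1, so the missing rate is 1 / 0.3539736 ≈ 2.825069.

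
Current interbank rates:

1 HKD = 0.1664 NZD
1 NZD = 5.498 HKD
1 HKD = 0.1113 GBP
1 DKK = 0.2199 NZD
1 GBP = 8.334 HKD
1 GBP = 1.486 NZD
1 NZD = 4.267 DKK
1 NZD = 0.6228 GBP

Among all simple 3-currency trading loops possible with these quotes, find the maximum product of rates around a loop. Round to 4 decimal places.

0.9093

HKD→GBP→NZD→HKD: 0.1113 × 1.486 × 5.498 = 0.90932
HKD→NZD→GBP→HKD: 0.1664 × 0.6228 × 8.334 = 0.86369
Maximum is HKD→GBP→NZD→HKD at 0.9093; no arbitrage — every cycle loses value.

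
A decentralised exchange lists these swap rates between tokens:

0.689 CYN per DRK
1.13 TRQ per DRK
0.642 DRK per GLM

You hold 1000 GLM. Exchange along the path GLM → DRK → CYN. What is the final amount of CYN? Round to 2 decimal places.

442.34

1000 GLM × 0.642 = 642 DRK
642 DRK × 0.689 = 442.338 CYN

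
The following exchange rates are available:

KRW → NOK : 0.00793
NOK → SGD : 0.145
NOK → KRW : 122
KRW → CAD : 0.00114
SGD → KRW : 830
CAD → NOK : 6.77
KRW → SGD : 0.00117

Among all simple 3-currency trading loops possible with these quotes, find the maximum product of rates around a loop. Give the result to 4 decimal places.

KRW→NOK→SGD→KRW: 0.00793 × 0.145 × 830 = 0.95438
KRW→CAD→NOK→KRW: 0.00114 × 6.77 × 122 = 0.94157
Maximum is KRW→NOK→SGD→KRW at 0.9544; no arbitrage — every cycle loses value.

0.9544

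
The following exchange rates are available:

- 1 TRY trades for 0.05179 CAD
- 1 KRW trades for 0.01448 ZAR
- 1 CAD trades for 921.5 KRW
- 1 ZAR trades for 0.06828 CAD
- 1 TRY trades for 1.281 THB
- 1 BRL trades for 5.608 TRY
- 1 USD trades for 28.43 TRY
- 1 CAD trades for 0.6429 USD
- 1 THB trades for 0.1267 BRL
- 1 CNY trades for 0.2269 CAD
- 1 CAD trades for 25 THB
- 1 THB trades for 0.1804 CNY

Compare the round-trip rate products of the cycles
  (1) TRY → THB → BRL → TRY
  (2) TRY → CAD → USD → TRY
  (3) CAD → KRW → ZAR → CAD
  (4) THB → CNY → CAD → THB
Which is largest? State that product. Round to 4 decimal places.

1.0233

(1) 1.281 × 0.1267 × 5.608 = 0.91019
(2) 0.05179 × 0.6429 × 28.43 = 0.94660
(3) 921.5 × 0.01448 × 0.06828 = 0.91108
(4) 0.1804 × 0.2269 × 25 = 1.02332
Highest is cycle (4) at 1.0233 (>1, arbitrage).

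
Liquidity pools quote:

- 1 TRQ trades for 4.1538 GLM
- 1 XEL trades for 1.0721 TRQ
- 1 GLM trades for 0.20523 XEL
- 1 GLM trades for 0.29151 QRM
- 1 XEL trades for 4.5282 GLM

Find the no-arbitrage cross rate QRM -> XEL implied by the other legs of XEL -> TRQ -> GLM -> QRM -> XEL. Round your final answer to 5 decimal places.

Known legs of the cycle: 1.0721 × 4.1538 × 0.29151 = 1.2981782705598
For no arbitrage the full-cycle product must be 1, so the missing rate is 1 / 1.2981782705598 ≈ 0.7703102.

0.77031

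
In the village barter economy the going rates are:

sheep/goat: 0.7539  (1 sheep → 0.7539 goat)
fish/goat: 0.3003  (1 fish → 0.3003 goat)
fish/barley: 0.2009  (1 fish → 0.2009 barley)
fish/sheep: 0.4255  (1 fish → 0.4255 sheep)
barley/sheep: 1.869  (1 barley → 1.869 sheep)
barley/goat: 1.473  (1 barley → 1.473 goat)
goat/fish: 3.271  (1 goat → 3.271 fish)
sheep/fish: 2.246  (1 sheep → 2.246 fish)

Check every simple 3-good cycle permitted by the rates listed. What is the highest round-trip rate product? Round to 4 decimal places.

sheep→goat→fish→sheep: 0.7539 × 3.271 × 0.4255 = 1.04929
barley→goat→fish→barley: 1.473 × 3.271 × 0.2009 = 0.96797
sheep→fish→barley→sheep: 2.246 × 0.2009 × 1.869 = 0.84333
Maximum is sheep→goat→fish→sheep at 1.0493; arbitrage exists.

1.0493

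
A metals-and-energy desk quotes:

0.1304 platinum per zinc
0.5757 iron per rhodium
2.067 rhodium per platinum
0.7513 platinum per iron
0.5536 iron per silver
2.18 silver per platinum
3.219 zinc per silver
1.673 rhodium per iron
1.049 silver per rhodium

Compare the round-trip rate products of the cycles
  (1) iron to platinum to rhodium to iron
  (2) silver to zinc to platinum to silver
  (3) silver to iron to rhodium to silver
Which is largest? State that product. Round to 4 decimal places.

(1) 0.7513 × 2.067 × 0.5757 = 0.89403
(2) 3.219 × 0.1304 × 2.18 = 0.91507
(3) 0.5536 × 1.673 × 1.049 = 0.97156
Highest is cycle (3) at 0.9716 (≤1, no arbitrage).

0.9716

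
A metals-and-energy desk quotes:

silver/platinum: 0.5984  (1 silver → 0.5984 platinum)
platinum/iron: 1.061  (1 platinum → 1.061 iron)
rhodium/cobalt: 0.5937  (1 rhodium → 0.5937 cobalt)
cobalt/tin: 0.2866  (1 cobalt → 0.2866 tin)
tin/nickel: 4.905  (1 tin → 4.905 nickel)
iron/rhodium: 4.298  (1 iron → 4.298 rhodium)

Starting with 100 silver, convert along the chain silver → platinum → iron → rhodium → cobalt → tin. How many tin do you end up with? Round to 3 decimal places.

100 silver × 0.5984 = 59.84 platinum
59.84 platinum × 1.061 = 63.49024 iron
63.49024 iron × 4.298 = 272.88105152 rhodium
272.88105152 rhodium × 0.5937 = 162.009480287424 cobalt
162.009480287424 cobalt × 0.2866 = 46.4319170503757184 tin

46.432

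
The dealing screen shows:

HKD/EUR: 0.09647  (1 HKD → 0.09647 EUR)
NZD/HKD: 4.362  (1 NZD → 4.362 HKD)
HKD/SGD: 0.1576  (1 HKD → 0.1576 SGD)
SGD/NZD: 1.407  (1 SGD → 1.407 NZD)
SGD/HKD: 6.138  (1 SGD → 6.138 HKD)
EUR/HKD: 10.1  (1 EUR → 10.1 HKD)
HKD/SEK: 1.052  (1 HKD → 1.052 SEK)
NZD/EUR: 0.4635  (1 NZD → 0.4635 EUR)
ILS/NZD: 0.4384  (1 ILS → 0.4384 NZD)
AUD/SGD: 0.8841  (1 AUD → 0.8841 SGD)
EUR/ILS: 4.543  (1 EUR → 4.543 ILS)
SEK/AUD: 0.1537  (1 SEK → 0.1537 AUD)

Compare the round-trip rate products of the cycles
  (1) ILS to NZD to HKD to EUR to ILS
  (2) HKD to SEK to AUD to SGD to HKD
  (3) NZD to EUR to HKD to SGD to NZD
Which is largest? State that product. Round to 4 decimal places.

1.0381

(1) 0.4384 × 4.362 × 0.09647 × 4.543 = 0.83809
(2) 1.052 × 0.1537 × 0.8841 × 6.138 = 0.87744
(3) 0.4635 × 10.1 × 0.1576 × 1.407 = 1.03806
Highest is cycle (3) at 1.0381 (>1, arbitrage).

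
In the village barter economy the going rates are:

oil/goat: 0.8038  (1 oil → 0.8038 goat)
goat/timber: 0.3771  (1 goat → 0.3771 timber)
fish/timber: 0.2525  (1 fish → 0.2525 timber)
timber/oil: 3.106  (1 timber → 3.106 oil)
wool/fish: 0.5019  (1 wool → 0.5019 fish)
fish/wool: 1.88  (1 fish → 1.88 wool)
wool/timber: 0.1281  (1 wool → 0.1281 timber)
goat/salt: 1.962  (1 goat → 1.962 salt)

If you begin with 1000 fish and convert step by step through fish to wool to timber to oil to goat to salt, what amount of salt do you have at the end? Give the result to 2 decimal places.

1000 fish × 1.88 = 1880 wool
1880 wool × 0.1281 = 240.828 timber
240.828 timber × 3.106 = 748.011768 oil
748.011768 oil × 0.8038 = 601.2518591184 goat
601.2518591184 goat × 1.962 = 1179.6561475903008 salt

1179.66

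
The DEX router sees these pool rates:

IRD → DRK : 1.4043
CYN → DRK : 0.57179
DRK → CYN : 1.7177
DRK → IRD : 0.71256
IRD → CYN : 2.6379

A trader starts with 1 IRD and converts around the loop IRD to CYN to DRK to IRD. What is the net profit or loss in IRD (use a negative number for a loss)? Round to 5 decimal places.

0.07477

1 IRD × 2.6379 = 2.6379 CYN
2.6379 CYN × 0.57179 = 1.508324841 DRK
1.508324841 DRK × 0.71256 = 1.07477194870296 IRD
Net change: 1.07477194870296 − 1 = 0.07477194870296 IRD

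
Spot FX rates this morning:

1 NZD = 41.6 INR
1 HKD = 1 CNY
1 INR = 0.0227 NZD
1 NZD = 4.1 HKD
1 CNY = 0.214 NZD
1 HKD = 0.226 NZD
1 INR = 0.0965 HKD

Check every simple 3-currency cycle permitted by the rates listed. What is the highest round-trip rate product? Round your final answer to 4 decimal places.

HKD→NZD→INR→HKD: 0.226 × 41.6 × 0.0965 = 0.90725
HKD→CNY→NZD→HKD: 1 × 0.214 × 4.1 = 0.87740
Maximum is HKD→NZD→INR→HKD at 0.9073; no arbitrage — every cycle loses value.

0.9073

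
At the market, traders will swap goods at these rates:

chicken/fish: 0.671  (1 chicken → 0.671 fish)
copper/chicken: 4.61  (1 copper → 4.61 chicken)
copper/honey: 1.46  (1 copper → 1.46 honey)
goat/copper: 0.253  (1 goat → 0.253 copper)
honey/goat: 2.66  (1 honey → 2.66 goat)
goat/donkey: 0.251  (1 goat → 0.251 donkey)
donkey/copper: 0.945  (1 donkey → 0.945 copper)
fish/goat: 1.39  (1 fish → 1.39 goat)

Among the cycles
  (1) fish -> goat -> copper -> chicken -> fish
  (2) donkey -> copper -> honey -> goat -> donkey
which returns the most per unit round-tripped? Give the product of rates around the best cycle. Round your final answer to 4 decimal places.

(1) 1.39 × 0.253 × 4.61 × 0.671 = 1.08782
(2) 0.945 × 1.46 × 2.66 × 0.251 = 0.92117
Highest is cycle (1) at 1.0878 (>1, arbitrage).

1.0878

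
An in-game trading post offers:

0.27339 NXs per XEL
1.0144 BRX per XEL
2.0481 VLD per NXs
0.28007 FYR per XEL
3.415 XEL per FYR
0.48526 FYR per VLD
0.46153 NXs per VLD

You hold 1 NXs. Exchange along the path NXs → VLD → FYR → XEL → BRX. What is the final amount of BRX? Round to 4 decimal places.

1 NXs × 2.0481 = 2.0481 VLD
2.0481 VLD × 0.48526 = 0.993861006 FYR
0.993861006 FYR × 3.415 = 3.39403533549 XEL
3.39403533549 XEL × 1.0144 = 3.442909444321056 BRX

3.4429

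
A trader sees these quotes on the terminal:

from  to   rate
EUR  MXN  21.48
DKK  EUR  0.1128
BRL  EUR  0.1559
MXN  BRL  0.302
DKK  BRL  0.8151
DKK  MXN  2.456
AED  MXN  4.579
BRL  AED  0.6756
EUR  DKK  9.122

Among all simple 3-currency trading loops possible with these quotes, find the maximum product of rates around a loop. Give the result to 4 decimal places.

EUR→DKK→BRL→EUR: 9.122 × 0.8151 × 0.1559 = 1.15917
EUR→MXN→BRL→EUR: 21.48 × 0.302 × 0.1559 = 1.01132
AED→MXN→BRL→AED: 4.579 × 0.302 × 0.6756 = 0.93426
Maximum is EUR→DKK→BRL→EUR at 1.1592; arbitrage exists.

1.1592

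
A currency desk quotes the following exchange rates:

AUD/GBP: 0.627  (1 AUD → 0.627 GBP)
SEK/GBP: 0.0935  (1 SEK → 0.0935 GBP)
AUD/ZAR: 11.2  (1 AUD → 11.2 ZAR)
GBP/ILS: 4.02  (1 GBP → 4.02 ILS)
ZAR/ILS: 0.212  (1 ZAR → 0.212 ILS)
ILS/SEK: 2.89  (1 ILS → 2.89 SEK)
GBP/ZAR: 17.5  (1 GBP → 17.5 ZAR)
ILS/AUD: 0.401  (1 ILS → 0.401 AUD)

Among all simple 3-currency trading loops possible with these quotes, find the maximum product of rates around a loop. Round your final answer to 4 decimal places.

SEK→GBP→ILS→SEK: 0.0935 × 4.02 × 2.89 = 1.08626
AUD→GBP→ILS→AUD: 0.627 × 4.02 × 0.401 = 1.01074
AUD→ZAR→ILS→AUD: 11.2 × 0.212 × 0.401 = 0.95213
Maximum is SEK→GBP→ILS→SEK at 1.0863; arbitrage exists.

1.0863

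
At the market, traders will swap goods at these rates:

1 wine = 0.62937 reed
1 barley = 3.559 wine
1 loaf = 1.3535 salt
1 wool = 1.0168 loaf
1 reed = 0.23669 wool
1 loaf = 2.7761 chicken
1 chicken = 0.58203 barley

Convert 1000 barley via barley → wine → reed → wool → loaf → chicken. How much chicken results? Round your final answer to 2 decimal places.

1496.53

1000 barley × 3.559 = 3559 wine
3559 wine × 0.62937 = 2239.92783 reed
2239.92783 reed × 0.23669 = 530.1685180827 wool
530.1685180827 wool × 1.0168 = 539.07534918648936 loaf
539.07534918648936 loaf × 2.7761 = 1496.527076876613112296 chicken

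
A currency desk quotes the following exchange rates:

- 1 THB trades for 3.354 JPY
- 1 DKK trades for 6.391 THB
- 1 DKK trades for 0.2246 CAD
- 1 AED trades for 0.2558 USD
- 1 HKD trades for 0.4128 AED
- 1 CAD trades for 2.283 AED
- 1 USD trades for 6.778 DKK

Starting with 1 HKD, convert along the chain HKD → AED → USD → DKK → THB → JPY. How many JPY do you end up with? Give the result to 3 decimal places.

15.342

1 HKD × 0.4128 = 0.4128 AED
0.4128 AED × 0.2558 = 0.10559424 USD
0.10559424 USD × 6.778 = 0.71571775872 DKK
0.71571775872 DKK × 6.391 = 4.57415219597952 THB
4.57415219597952 THB × 3.354 = 15.34170646531531008 JPY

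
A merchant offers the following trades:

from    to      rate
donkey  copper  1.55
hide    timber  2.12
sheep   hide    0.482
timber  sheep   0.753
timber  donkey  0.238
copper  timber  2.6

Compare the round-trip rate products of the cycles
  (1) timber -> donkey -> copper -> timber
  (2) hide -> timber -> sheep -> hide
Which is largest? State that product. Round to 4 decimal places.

0.9591

(1) 0.238 × 1.55 × 2.6 = 0.95914
(2) 2.12 × 0.753 × 0.482 = 0.76945
Highest is cycle (1) at 0.9591 (≤1, no arbitrage).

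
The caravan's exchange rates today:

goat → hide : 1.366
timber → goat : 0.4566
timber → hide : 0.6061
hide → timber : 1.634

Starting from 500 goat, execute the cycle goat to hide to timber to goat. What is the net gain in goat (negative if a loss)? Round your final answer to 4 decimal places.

9.5756

500 goat × 1.366 = 683 hide
683 hide × 1.634 = 1116.022 timber
1116.022 timber × 0.4566 = 509.5756452 goat
Net change: 509.5756452 − 500 = 9.5756452 goat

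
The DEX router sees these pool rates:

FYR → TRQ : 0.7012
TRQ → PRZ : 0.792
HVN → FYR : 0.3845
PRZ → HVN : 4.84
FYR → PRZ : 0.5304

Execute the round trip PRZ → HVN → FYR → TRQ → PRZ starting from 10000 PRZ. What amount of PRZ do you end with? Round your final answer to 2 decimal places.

10334.96

10000 PRZ × 4.84 = 48400 HVN
48400 HVN × 0.3845 = 18609.8 FYR
18609.8 FYR × 0.7012 = 13049.19176 TRQ
13049.19176 TRQ × 0.792 = 10334.95987392 PRZ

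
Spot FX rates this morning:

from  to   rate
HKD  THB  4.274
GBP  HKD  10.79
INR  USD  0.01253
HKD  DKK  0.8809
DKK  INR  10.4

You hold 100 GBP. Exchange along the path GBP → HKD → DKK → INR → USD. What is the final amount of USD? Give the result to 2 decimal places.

123.86

100 GBP × 10.79 = 1079 HKD
1079 HKD × 0.8809 = 950.4911 DKK
950.4911 DKK × 10.4 = 9885.10744 INR
9885.10744 INR × 0.01253 = 123.8603962232 USD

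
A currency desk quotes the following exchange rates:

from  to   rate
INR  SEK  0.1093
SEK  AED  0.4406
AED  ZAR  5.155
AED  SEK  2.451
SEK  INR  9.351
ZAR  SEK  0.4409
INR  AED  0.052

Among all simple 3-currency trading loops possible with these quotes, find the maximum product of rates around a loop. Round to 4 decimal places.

INR→AED→SEK→INR: 0.052 × 2.451 × 9.351 = 1.19180
SEK→AED→ZAR→SEK: 0.4406 × 5.155 × 0.4409 = 1.00141
Maximum is INR→AED→SEK→INR at 1.1918; arbitrage exists.

1.1918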